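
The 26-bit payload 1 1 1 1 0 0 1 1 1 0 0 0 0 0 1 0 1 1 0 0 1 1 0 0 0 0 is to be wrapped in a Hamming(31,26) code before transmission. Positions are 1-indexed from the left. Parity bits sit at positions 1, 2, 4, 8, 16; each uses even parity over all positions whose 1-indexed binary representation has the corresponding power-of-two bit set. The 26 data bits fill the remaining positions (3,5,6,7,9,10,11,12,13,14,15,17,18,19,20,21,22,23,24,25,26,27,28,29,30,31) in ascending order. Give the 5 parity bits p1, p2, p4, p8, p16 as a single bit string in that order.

10011

Place data bits at non-power-of-two positions: b3=1, b5=1, b6=1, b7=1, b9=0, b10=0, b11=1, b12=1, b13=1, b14=0, b15=0, b17=0, b18=0, b19=0, b20=1, b21=0, b22=1, b23=1, b24=0, b25=0, b26=1, b27=1, b28=0, b29=0, b30=0, b31=0.
p1 = XOR of data positions {3,5,7,9,11,13,15,17,19,21,23,25,27,29,31} = 1⊕1⊕1⊕0⊕1⊕1⊕0⊕0⊕0⊕0⊕1⊕0⊕1⊕0⊕0 = 1
p2 = XOR of data positions {3,6,7,10,11,14,15,18,19,22,23,26,27,30,31} = 1⊕1⊕1⊕0⊕1⊕0⊕0⊕0⊕0⊕1⊕1⊕1⊕1⊕0⊕0 = 0
p4 = XOR of data positions {5,6,7,12,13,14,15,20,21,22,23,28,29,30,31} = 1⊕1⊕1⊕1⊕1⊕0⊕0⊕1⊕0⊕1⊕1⊕0⊕0⊕0⊕0 = 0
p8 = XOR of data positions {9,10,11,12,13,14,15,24,25,26,27,28,29,30,31} = 0⊕0⊕1⊕1⊕1⊕0⊕0⊕0⊕0⊕1⊕1⊕0⊕0⊕0⊕0 = 1
p16 = XOR of data positions {17,18,19,20,21,22,23,24,25,26,27,28,29,30,31} = 0⊕0⊕0⊕1⊕0⊕1⊕1⊕0⊕0⊕1⊕1⊕0⊕0⊕0⊕0 = 1
Parity bits p1,p2,p4,p8,p16 = 10011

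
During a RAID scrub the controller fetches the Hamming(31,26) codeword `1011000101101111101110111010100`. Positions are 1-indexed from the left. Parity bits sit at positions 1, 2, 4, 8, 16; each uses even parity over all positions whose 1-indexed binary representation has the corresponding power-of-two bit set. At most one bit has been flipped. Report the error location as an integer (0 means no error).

s1: b1⊕b3⊕b5⊕b7⊕b9⊕b11⊕b13⊕b15⊕b17⊕b19⊕b21⊕b23⊕b25⊕b27⊕b29⊕b31 = 1⊕1⊕0⊕0⊕0⊕1⊕1⊕1⊕1⊕1⊕1⊕1⊕1⊕1⊕1⊕0 = 0
s2: b2⊕b3⊕b6⊕b7⊕b10⊕b11⊕b14⊕b15⊕b18⊕b19⊕b22⊕b23⊕b26⊕b27⊕b30⊕b31 = 0⊕1⊕0⊕0⊕1⊕1⊕1⊕1⊕0⊕1⊕0⊕1⊕0⊕1⊕0⊕0 = 0
s4: b4⊕b5⊕b6⊕b7⊕b12⊕b13⊕b14⊕b15⊕b20⊕b21⊕b22⊕b23⊕b28⊕b29⊕b30⊕b31 = 1⊕0⊕0⊕0⊕0⊕1⊕1⊕1⊕1⊕1⊕0⊕1⊕0⊕1⊕0⊕0 = 0
s8: b8⊕b9⊕b10⊕b11⊕b12⊕b13⊕b14⊕b15⊕b24⊕b25⊕b26⊕b27⊕b28⊕b29⊕b30⊕b31 = 1⊕0⊕1⊕1⊕0⊕1⊕1⊕1⊕1⊕1⊕0⊕1⊕0⊕1⊕0⊕0 = 0
s16: b16⊕b17⊕b18⊕b19⊕b20⊕b21⊕b22⊕b23⊕b24⊕b25⊕b26⊕b27⊕b28⊕b29⊕b30⊕b31 = 1⊕1⊕0⊕1⊕1⊕1⊕0⊕1⊕1⊕1⊕0⊕1⊕0⊕1⊕0⊕0 = 0
Syndrome (s16...s1) = 00000 → position 0 (no error).

0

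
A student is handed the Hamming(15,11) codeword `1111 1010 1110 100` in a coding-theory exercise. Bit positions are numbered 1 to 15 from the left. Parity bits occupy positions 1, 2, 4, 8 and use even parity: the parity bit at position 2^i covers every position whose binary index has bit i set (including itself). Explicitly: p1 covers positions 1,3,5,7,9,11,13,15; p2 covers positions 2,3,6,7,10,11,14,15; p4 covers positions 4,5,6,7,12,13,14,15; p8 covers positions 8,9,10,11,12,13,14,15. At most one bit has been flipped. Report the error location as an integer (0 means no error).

3

s1: b1⊕b3⊕b5⊕b7⊕b9⊕b11⊕b13⊕b15 = 1⊕1⊕1⊕1⊕1⊕1⊕1⊕0 = 1
s2: b2⊕b3⊕b6⊕b7⊕b10⊕b11⊕b14⊕b15 = 1⊕1⊕0⊕1⊕1⊕1⊕0⊕0 = 1
s4: b4⊕b5⊕b6⊕b7⊕b12⊕b13⊕b14⊕b15 = 1⊕1⊕0⊕1⊕0⊕1⊕0⊕0 = 0
s8: b8⊕b9⊕b10⊕b11⊕b12⊕b13⊕b14⊕b15 = 0⊕1⊕1⊕1⊕0⊕1⊕0⊕0 = 0
Syndrome (s8...s1) = 0011 → position 3.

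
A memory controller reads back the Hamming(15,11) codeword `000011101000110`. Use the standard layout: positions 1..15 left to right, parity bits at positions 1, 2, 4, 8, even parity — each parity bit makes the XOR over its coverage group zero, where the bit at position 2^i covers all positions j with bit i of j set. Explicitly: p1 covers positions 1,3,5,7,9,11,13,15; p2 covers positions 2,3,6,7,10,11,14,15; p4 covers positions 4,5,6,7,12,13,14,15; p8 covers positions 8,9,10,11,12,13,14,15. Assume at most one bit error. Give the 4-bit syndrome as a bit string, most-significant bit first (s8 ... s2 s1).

1110

s1: b1⊕b3⊕b5⊕b7⊕b9⊕b11⊕b13⊕b15 = 0⊕0⊕1⊕1⊕1⊕0⊕1⊕0 = 0
s2: b2⊕b3⊕b6⊕b7⊕b10⊕b11⊕b14⊕b15 = 0⊕0⊕1⊕1⊕0⊕0⊕1⊕0 = 1
s4: b4⊕b5⊕b6⊕b7⊕b12⊕b13⊕b14⊕b15 = 0⊕1⊕1⊕1⊕0⊕1⊕1⊕0 = 1
s8: b8⊕b9⊕b10⊕b11⊕b12⊕b13⊕b14⊕b15 = 0⊕1⊕0⊕0⊕0⊕1⊕1⊕0 = 1
Syndrome (s8...s1) = 1110 → position 14.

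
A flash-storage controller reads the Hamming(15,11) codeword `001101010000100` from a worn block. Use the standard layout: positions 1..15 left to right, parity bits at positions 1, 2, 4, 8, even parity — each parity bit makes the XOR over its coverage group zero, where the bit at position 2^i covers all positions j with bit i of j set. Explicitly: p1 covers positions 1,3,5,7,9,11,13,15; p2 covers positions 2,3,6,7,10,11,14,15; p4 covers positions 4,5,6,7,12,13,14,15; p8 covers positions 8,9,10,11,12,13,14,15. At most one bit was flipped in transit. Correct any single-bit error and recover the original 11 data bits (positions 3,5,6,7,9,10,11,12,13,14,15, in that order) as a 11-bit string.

s1: b1⊕b3⊕b5⊕b7⊕b9⊕b11⊕b13⊕b15 = 0⊕1⊕0⊕0⊕0⊕0⊕1⊕0 = 0
s2: b2⊕b3⊕b6⊕b7⊕b10⊕b11⊕b14⊕b15 = 0⊕1⊕1⊕0⊕0⊕0⊕0⊕0 = 0
s4: b4⊕b5⊕b6⊕b7⊕b12⊕b13⊕b14⊕b15 = 1⊕0⊕1⊕0⊕0⊕1⊕0⊕0 = 1
s8: b8⊕b9⊕b10⊕b11⊕b12⊕b13⊕b14⊕b15 = 1⊕0⊕0⊕0⊕0⊕1⊕0⊕0 = 0
Syndrome (s8...s1) = 0100 → position 4.
Flip bit 4: corrected codeword = 001001010000100
Data bits at positions 3,5,6,7,9,10,11,12,13,14,15: 10100000100

10100000100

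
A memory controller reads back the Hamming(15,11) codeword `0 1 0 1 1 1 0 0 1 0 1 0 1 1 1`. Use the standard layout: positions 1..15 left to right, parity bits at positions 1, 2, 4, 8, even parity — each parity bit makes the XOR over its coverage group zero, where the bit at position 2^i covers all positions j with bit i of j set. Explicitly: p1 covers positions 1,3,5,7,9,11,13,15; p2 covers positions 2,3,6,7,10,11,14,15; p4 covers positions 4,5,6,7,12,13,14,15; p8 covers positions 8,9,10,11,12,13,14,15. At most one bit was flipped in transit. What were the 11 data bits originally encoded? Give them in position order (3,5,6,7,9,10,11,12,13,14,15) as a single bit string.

01101000111

s1: b1⊕b3⊕b5⊕b7⊕b9⊕b11⊕b13⊕b15 = 0⊕0⊕1⊕0⊕1⊕1⊕1⊕1 = 1
s2: b2⊕b3⊕b6⊕b7⊕b10⊕b11⊕b14⊕b15 = 1⊕0⊕1⊕0⊕0⊕1⊕1⊕1 = 1
s4: b4⊕b5⊕b6⊕b7⊕b12⊕b13⊕b14⊕b15 = 1⊕1⊕1⊕0⊕0⊕1⊕1⊕1 = 0
s8: b8⊕b9⊕b10⊕b11⊕b12⊕b13⊕b14⊕b15 = 0⊕1⊕0⊕1⊕0⊕1⊕1⊕1 = 1
Syndrome (s8...s1) = 1011 → position 11.
Flip bit 11: corrected codeword = 010111001000111
Data bits at positions 3,5,6,7,9,10,11,12,13,14,15: 01101000111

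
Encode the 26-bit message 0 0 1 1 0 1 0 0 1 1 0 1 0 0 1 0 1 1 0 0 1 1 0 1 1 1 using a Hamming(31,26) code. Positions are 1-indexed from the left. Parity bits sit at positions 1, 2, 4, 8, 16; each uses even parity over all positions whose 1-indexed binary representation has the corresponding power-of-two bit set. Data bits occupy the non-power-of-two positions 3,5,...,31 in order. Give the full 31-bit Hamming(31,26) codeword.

Place data bits at non-power-of-two positions: b3=0, b5=0, b6=1, b7=1, b9=0, b10=1, b11=0, b12=0, b13=1, b14=1, b15=0, b17=1, b18=0, b19=0, b20=1, b21=0, b22=1, b23=1, b24=0, b25=0, b26=1, b27=1, b28=0, b29=1, b30=1, b31=1.
p1 = XOR of data positions {3,5,7,9,11,13,15,17,19,21,23,25,27,29,31} = 0⊕0⊕1⊕0⊕0⊕1⊕0⊕1⊕0⊕0⊕1⊕0⊕1⊕1⊕1 = 1
p2 = XOR of data positions {3,6,7,10,11,14,15,18,19,22,23,26,27,30,31} = 0⊕1⊕1⊕1⊕0⊕1⊕0⊕0⊕0⊕1⊕1⊕1⊕1⊕1⊕1 = 0
p4 = XOR of data positions {5,6,7,12,13,14,15,20,21,22,23,28,29,30,31} = 0⊕1⊕1⊕0⊕1⊕1⊕0⊕1⊕0⊕1⊕1⊕0⊕1⊕1⊕1 = 0
p8 = XOR of data positions {9,10,11,12,13,14,15,24,25,26,27,28,29,30,31} = 0⊕1⊕0⊕0⊕1⊕1⊕0⊕0⊕0⊕1⊕1⊕0⊕1⊕1⊕1 = 0
p16 = XOR of data positions {17,18,19,20,21,22,23,24,25,26,27,28,29,30,31} = 1⊕0⊕0⊕1⊕0⊕1⊕1⊕0⊕0⊕1⊕1⊕0⊕1⊕1⊕1 = 1
Codeword b1..b31 = 1000011001001101100101100110111

1000011001001101100101100110111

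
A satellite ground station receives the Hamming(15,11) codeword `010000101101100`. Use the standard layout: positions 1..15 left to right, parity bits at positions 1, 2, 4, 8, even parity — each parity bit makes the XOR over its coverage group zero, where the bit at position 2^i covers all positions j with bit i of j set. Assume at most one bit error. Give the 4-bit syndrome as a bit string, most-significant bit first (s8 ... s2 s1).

s1: b1⊕b3⊕b5⊕b7⊕b9⊕b11⊕b13⊕b15 = 0⊕0⊕0⊕1⊕1⊕0⊕1⊕0 = 1
s2: b2⊕b3⊕b6⊕b7⊕b10⊕b11⊕b14⊕b15 = 1⊕0⊕0⊕1⊕1⊕0⊕0⊕0 = 1
s4: b4⊕b5⊕b6⊕b7⊕b12⊕b13⊕b14⊕b15 = 0⊕0⊕0⊕1⊕1⊕1⊕0⊕0 = 1
s8: b8⊕b9⊕b10⊕b11⊕b12⊕b13⊕b14⊕b15 = 0⊕1⊕1⊕0⊕1⊕1⊕0⊕0 = 0
Syndrome (s8...s1) = 0111 → position 7.

0111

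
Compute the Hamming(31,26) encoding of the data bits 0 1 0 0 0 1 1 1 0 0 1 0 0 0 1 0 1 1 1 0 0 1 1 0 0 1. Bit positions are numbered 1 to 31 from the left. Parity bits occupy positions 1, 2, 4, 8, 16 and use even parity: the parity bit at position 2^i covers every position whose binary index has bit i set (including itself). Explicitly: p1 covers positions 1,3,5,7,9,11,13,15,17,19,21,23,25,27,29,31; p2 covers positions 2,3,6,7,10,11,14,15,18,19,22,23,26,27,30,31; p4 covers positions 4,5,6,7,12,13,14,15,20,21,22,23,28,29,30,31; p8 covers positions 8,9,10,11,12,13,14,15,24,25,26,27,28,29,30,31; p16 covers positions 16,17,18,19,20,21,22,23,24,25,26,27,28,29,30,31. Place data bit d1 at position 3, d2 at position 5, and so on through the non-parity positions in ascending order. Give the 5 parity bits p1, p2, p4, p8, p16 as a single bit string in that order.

01001

Place data bits at non-power-of-two positions: b3=0, b5=1, b6=0, b7=0, b9=0, b10=1, b11=1, b12=1, b13=0, b14=0, b15=1, b17=0, b18=0, b19=0, b20=1, b21=0, b22=1, b23=1, b24=1, b25=0, b26=0, b27=1, b28=1, b29=0, b30=0, b31=1.
p1 = XOR of data positions {3,5,7,9,11,13,15,17,19,21,23,25,27,29,31} = 0⊕1⊕0⊕0⊕1⊕0⊕1⊕0⊕0⊕0⊕1⊕0⊕1⊕0⊕1 = 0
p2 = XOR of data positions {3,6,7,10,11,14,15,18,19,22,23,26,27,30,31} = 0⊕0⊕0⊕1⊕1⊕0⊕1⊕0⊕0⊕1⊕1⊕0⊕1⊕0⊕1 = 1
p4 = XOR of data positions {5,6,7,12,13,14,15,20,21,22,23,28,29,30,31} = 1⊕0⊕0⊕1⊕0⊕0⊕1⊕1⊕0⊕1⊕1⊕1⊕0⊕0⊕1 = 0
p8 = XOR of data positions {9,10,11,12,13,14,15,24,25,26,27,28,29,30,31} = 0⊕1⊕1⊕1⊕0⊕0⊕1⊕1⊕0⊕0⊕1⊕1⊕0⊕0⊕1 = 0
p16 = XOR of data positions {17,18,19,20,21,22,23,24,25,26,27,28,29,30,31} = 0⊕0⊕0⊕1⊕0⊕1⊕1⊕1⊕0⊕0⊕1⊕1⊕0⊕0⊕1 = 1
Parity bits p1,p2,p4,p8,p16 = 01001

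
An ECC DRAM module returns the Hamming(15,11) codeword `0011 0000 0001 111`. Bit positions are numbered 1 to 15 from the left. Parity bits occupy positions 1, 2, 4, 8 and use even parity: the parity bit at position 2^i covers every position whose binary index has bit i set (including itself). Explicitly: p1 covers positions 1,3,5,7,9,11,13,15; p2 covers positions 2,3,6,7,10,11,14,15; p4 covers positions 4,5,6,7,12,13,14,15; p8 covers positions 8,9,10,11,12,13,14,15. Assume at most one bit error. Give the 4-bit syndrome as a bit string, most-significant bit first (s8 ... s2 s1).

0111

s1: b1⊕b3⊕b5⊕b7⊕b9⊕b11⊕b13⊕b15 = 0⊕1⊕0⊕0⊕0⊕0⊕1⊕1 = 1
s2: b2⊕b3⊕b6⊕b7⊕b10⊕b11⊕b14⊕b15 = 0⊕1⊕0⊕0⊕0⊕0⊕1⊕1 = 1
s4: b4⊕b5⊕b6⊕b7⊕b12⊕b13⊕b14⊕b15 = 1⊕0⊕0⊕0⊕1⊕1⊕1⊕1 = 1
s8: b8⊕b9⊕b10⊕b11⊕b12⊕b13⊕b14⊕b15 = 0⊕0⊕0⊕0⊕1⊕1⊕1⊕1 = 0
Syndrome (s8...s1) = 0111 → position 7.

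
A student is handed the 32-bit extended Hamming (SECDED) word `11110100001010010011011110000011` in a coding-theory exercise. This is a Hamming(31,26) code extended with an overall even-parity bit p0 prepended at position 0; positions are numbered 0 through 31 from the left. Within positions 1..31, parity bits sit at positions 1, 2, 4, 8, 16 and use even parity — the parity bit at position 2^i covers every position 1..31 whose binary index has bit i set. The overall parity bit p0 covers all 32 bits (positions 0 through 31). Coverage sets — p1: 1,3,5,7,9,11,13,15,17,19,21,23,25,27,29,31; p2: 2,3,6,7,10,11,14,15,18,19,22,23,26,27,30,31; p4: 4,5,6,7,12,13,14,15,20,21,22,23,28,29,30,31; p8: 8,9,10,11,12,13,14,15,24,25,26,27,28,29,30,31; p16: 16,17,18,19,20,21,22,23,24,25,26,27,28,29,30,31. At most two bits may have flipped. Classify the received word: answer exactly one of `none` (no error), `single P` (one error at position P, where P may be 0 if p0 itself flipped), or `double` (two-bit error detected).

none

s1: b1⊕b3⊕b5⊕b7⊕b9⊕b11⊕b13⊕b15⊕b17⊕b19⊕b21⊕b23⊕b25⊕b27⊕b29⊕b31 = 1⊕1⊕1⊕0⊕0⊕0⊕0⊕1⊕0⊕1⊕1⊕1⊕0⊕0⊕0⊕1 = 0
s2: b2⊕b3⊕b6⊕b7⊕b10⊕b11⊕b14⊕b15⊕b18⊕b19⊕b22⊕b23⊕b26⊕b27⊕b30⊕b31 = 1⊕1⊕0⊕0⊕1⊕0⊕0⊕1⊕1⊕1⊕1⊕1⊕0⊕0⊕1⊕1 = 0
s4: b4⊕b5⊕b6⊕b7⊕b12⊕b13⊕b14⊕b15⊕b20⊕b21⊕b22⊕b23⊕b28⊕b29⊕b30⊕b31 = 0⊕1⊕0⊕0⊕1⊕0⊕0⊕1⊕0⊕1⊕1⊕1⊕0⊕0⊕1⊕1 = 0
s8: b8⊕b9⊕b10⊕b11⊕b12⊕b13⊕b14⊕b15⊕b24⊕b25⊕b26⊕b27⊕b28⊕b29⊕b30⊕b31 = 0⊕0⊕1⊕0⊕1⊕0⊕0⊕1⊕1⊕0⊕0⊕0⊕0⊕0⊕1⊕1 = 0
s16: b16⊕b17⊕b18⊕b19⊕b20⊕b21⊕b22⊕b23⊕b24⊕b25⊕b26⊕b27⊕b28⊕b29⊕b30⊕b31 = 0⊕0⊕1⊕1⊕0⊕1⊕1⊕1⊕1⊕0⊕0⊕0⊕0⊕0⊕1⊕1 = 0
Syndrome (s16...s1) = 00000 → position 0 (no error).
Overall parity (XOR of all 32 bits, including p0): 1⊕1⊕1⊕1⊕0⊕1⊕0⊕0⊕0⊕0⊕1⊕0⊕1⊕0⊕0⊕1⊕0⊕0⊕1⊕1⊕0⊕1⊕1⊕1⊕1⊕0⊕0⊕0⊕0⊕0⊕1⊕1 = 0
Overall=0, syndrome position=0 → no error.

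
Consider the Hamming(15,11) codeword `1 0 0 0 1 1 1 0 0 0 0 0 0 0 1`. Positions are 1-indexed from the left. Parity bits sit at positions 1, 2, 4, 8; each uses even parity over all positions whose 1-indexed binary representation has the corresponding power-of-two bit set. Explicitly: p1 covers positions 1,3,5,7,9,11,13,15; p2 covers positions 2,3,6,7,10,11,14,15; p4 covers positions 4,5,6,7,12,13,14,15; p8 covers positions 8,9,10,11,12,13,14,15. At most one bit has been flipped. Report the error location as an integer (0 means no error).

10

s1: b1⊕b3⊕b5⊕b7⊕b9⊕b11⊕b13⊕b15 = 1⊕0⊕1⊕1⊕0⊕0⊕0⊕1 = 0
s2: b2⊕b3⊕b6⊕b7⊕b10⊕b11⊕b14⊕b15 = 0⊕0⊕1⊕1⊕0⊕0⊕0⊕1 = 1
s4: b4⊕b5⊕b6⊕b7⊕b12⊕b13⊕b14⊕b15 = 0⊕1⊕1⊕1⊕0⊕0⊕0⊕1 = 0
s8: b8⊕b9⊕b10⊕b11⊕b12⊕b13⊕b14⊕b15 = 0⊕0⊕0⊕0⊕0⊕0⊕0⊕1 = 1
Syndrome (s8...s1) = 1010 → position 10.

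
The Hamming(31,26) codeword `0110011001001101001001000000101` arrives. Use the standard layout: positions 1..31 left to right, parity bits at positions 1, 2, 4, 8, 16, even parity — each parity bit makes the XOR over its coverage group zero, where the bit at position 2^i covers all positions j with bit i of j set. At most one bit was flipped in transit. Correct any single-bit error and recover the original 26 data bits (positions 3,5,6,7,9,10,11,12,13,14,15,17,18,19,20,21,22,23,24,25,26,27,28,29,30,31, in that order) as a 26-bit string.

10110100110001001000000111

s1: b1⊕b3⊕b5⊕b7⊕b9⊕b11⊕b13⊕b15⊕b17⊕b19⊕b21⊕b23⊕b25⊕b27⊕b29⊕b31 = 0⊕1⊕0⊕1⊕0⊕0⊕1⊕0⊕0⊕1⊕0⊕0⊕0⊕0⊕1⊕1 = 0
s2: b2⊕b3⊕b6⊕b7⊕b10⊕b11⊕b14⊕b15⊕b18⊕b19⊕b22⊕b23⊕b26⊕b27⊕b30⊕b31 = 1⊕1⊕1⊕1⊕1⊕0⊕1⊕0⊕0⊕1⊕1⊕0⊕0⊕0⊕0⊕1 = 1
s4: b4⊕b5⊕b6⊕b7⊕b12⊕b13⊕b14⊕b15⊕b20⊕b21⊕b22⊕b23⊕b28⊕b29⊕b30⊕b31 = 0⊕0⊕1⊕1⊕0⊕1⊕1⊕0⊕0⊕0⊕1⊕0⊕0⊕1⊕0⊕1 = 1
s8: b8⊕b9⊕b10⊕b11⊕b12⊕b13⊕b14⊕b15⊕b24⊕b25⊕b26⊕b27⊕b28⊕b29⊕b30⊕b31 = 0⊕0⊕1⊕0⊕0⊕1⊕1⊕0⊕0⊕0⊕0⊕0⊕0⊕1⊕0⊕1 = 1
s16: b16⊕b17⊕b18⊕b19⊕b20⊕b21⊕b22⊕b23⊕b24⊕b25⊕b26⊕b27⊕b28⊕b29⊕b30⊕b31 = 1⊕0⊕0⊕1⊕0⊕0⊕1⊕0⊕0⊕0⊕0⊕0⊕0⊕1⊕0⊕1 = 1
Syndrome (s16...s1) = 11110 → position 30.
Flip bit 30: corrected codeword = 0110011001001101001001000000111
Data bits at positions 3,5,6,7,9,10,11,12,13,14,15,17,18,19,20,21,22,23,24,25,26,27,28,29,30,31: 10110100110001001000000111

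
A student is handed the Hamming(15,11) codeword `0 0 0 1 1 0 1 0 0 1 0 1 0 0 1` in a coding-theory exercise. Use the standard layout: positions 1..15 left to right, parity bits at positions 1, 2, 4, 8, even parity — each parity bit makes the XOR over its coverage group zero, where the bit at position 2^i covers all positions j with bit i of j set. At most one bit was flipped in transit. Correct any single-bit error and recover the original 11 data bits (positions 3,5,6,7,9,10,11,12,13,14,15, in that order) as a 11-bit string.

s1: b1⊕b3⊕b5⊕b7⊕b9⊕b11⊕b13⊕b15 = 0⊕0⊕1⊕1⊕0⊕0⊕0⊕1 = 1
s2: b2⊕b3⊕b6⊕b7⊕b10⊕b11⊕b14⊕b15 = 0⊕0⊕0⊕1⊕1⊕0⊕0⊕1 = 1
s4: b4⊕b5⊕b6⊕b7⊕b12⊕b13⊕b14⊕b15 = 1⊕1⊕0⊕1⊕1⊕0⊕0⊕1 = 1
s8: b8⊕b9⊕b10⊕b11⊕b12⊕b13⊕b14⊕b15 = 0⊕0⊕1⊕0⊕1⊕0⊕0⊕1 = 1
Syndrome (s8...s1) = 1111 → position 15.
Flip bit 15: corrected codeword = 000110100101000
Data bits at positions 3,5,6,7,9,10,11,12,13,14,15: 01010101000

01010101000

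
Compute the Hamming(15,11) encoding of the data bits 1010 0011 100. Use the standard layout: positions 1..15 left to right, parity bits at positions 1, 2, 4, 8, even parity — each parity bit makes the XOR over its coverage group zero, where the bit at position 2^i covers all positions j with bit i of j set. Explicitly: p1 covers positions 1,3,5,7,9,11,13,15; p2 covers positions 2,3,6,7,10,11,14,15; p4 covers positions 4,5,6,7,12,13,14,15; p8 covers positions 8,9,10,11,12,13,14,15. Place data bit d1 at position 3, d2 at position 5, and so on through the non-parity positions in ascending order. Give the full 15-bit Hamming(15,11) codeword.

111101010011100

Place data bits at non-power-of-two positions: b3=1, b5=0, b6=1, b7=0, b9=0, b10=0, b11=1, b12=1, b13=1, b14=0, b15=0.
p1 = XOR of data positions {3,5,7,9,11,13,15} = 1⊕0⊕0⊕0⊕1⊕1⊕0 = 1
p2 = XOR of data positions {3,6,7,10,11,14,15} = 1⊕1⊕0⊕0⊕1⊕0⊕0 = 1
p4 = XOR of data positions {5,6,7,12,13,14,15} = 0⊕1⊕0⊕1⊕1⊕0⊕0 = 1
p8 = XOR of data positions {9,10,11,12,13,14,15} = 0⊕0⊕1⊕1⊕1⊕0⊕0 = 1
Codeword b1..b15 = 111101010011100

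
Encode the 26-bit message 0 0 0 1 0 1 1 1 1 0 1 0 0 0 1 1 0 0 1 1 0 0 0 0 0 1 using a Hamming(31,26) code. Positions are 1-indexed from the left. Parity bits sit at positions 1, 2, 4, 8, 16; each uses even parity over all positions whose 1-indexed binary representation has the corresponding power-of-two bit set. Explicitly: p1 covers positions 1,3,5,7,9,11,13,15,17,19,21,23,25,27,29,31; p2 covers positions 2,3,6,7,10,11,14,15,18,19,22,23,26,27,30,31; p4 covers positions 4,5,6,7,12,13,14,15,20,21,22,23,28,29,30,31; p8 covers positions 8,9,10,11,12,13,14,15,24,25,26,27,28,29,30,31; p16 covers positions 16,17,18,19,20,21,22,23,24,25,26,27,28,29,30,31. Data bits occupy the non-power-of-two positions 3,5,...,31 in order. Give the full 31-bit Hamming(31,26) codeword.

1101001001111011000110011000001

Place data bits at non-power-of-two positions: b3=0, b5=0, b6=0, b7=1, b9=0, b10=1, b11=1, b12=1, b13=1, b14=0, b15=1, b17=0, b18=0, b19=0, b20=1, b21=1, b22=0, b23=0, b24=1, b25=1, b26=0, b27=0, b28=0, b29=0, b30=0, b31=1.
p1 = XOR of data positions {3,5,7,9,11,13,15,17,19,21,23,25,27,29,31} = 0⊕0⊕1⊕0⊕1⊕1⊕1⊕0⊕0⊕1⊕0⊕1⊕0⊕0⊕1 = 1
p2 = XOR of data positions {3,6,7,10,11,14,15,18,19,22,23,26,27,30,31} = 0⊕0⊕1⊕1⊕1⊕0⊕1⊕0⊕0⊕0⊕0⊕0⊕0⊕0⊕1 = 1
p4 = XOR of data positions {5,6,7,12,13,14,15,20,21,22,23,28,29,30,31} = 0⊕0⊕1⊕1⊕1⊕0⊕1⊕1⊕1⊕0⊕0⊕0⊕0⊕0⊕1 = 1
p8 = XOR of data positions {9,10,11,12,13,14,15,24,25,26,27,28,29,30,31} = 0⊕1⊕1⊕1⊕1⊕0⊕1⊕1⊕1⊕0⊕0⊕0⊕0⊕0⊕1 = 0
p16 = XOR of data positions {17,18,19,20,21,22,23,24,25,26,27,28,29,30,31} = 0⊕0⊕0⊕1⊕1⊕0⊕0⊕1⊕1⊕0⊕0⊕0⊕0⊕0⊕1 = 1
Codeword b1..b31 = 1101001001111011000110011000001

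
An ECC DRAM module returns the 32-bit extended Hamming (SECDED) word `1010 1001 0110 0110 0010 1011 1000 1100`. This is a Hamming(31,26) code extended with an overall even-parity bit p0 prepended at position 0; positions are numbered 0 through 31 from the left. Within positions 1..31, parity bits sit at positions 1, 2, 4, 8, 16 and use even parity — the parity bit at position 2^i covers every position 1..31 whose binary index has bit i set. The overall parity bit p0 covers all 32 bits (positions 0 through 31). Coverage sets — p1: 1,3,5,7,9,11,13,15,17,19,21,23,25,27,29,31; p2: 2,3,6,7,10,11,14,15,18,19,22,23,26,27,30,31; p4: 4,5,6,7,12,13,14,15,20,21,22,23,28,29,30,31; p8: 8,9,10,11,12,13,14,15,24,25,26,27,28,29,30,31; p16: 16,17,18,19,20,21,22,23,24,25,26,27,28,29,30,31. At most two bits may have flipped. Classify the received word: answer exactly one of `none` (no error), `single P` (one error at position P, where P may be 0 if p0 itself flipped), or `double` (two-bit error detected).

single 31

s1: b1⊕b3⊕b5⊕b7⊕b9⊕b11⊕b13⊕b15⊕b17⊕b19⊕b21⊕b23⊕b25⊕b27⊕b29⊕b31 = 0⊕0⊕0⊕1⊕1⊕0⊕1⊕0⊕0⊕0⊕0⊕1⊕0⊕0⊕1⊕0 = 1
s2: b2⊕b3⊕b6⊕b7⊕b10⊕b11⊕b14⊕b15⊕b18⊕b19⊕b22⊕b23⊕b26⊕b27⊕b30⊕b31 = 1⊕0⊕0⊕1⊕1⊕0⊕1⊕0⊕1⊕0⊕1⊕1⊕0⊕0⊕0⊕0 = 1
s4: b4⊕b5⊕b6⊕b7⊕b12⊕b13⊕b14⊕b15⊕b20⊕b21⊕b22⊕b23⊕b28⊕b29⊕b30⊕b31 = 1⊕0⊕0⊕1⊕0⊕1⊕1⊕0⊕1⊕0⊕1⊕1⊕1⊕1⊕0⊕0 = 1
s8: b8⊕b9⊕b10⊕b11⊕b12⊕b13⊕b14⊕b15⊕b24⊕b25⊕b26⊕b27⊕b28⊕b29⊕b30⊕b31 = 0⊕1⊕1⊕0⊕0⊕1⊕1⊕0⊕1⊕0⊕0⊕0⊕1⊕1⊕0⊕0 = 1
s16: b16⊕b17⊕b18⊕b19⊕b20⊕b21⊕b22⊕b23⊕b24⊕b25⊕b26⊕b27⊕b28⊕b29⊕b30⊕b31 = 0⊕0⊕1⊕0⊕1⊕0⊕1⊕1⊕1⊕0⊕0⊕0⊕1⊕1⊕0⊕0 = 1
Syndrome (s16...s1) = 11111 → position 31.
Overall parity (XOR of all 32 bits, including p0): 1⊕0⊕1⊕0⊕1⊕0⊕0⊕1⊕0⊕1⊕1⊕0⊕0⊕1⊕1⊕0⊕0⊕0⊕1⊕0⊕1⊕0⊕1⊕1⊕1⊕0⊕0⊕0⊕1⊕1⊕0⊕0 = 1
Overall=1, syndrome position=31 → single-bit error at position 31.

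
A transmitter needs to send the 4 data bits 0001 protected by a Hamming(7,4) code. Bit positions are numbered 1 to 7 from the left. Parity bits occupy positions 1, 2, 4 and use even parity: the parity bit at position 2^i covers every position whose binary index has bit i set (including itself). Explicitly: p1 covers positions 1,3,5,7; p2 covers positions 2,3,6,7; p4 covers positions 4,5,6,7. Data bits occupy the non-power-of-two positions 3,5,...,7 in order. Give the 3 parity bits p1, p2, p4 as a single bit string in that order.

111

Place data bits at non-power-of-two positions: b3=0, b5=0, b6=0, b7=1.
p1 = XOR of data positions {3,5,7} = 0⊕0⊕1 = 1
p2 = XOR of data positions {3,6,7} = 0⊕0⊕1 = 1
p4 = XOR of data positions {5,6,7} = 0⊕0⊕1 = 1
Parity bits p1,p2,p4 = 111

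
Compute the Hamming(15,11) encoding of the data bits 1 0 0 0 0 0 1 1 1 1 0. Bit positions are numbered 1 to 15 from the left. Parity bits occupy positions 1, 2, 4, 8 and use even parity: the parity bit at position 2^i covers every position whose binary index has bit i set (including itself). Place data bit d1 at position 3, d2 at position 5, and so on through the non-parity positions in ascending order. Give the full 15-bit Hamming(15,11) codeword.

111100000011110

Place data bits at non-power-of-two positions: b3=1, b5=0, b6=0, b7=0, b9=0, b10=0, b11=1, b12=1, b13=1, b14=1, b15=0.
p1 = XOR of data positions {3,5,7,9,11,13,15} = 1⊕0⊕0⊕0⊕1⊕1⊕0 = 1
p2 = XOR of data positions {3,6,7,10,11,14,15} = 1⊕0⊕0⊕0⊕1⊕1⊕0 = 1
p4 = XOR of data positions {5,6,7,12,13,14,15} = 0⊕0⊕0⊕1⊕1⊕1⊕0 = 1
p8 = XOR of data positions {9,10,11,12,13,14,15} = 0⊕0⊕1⊕1⊕1⊕1⊕0 = 0
Codeword b1..b15 = 111100000011110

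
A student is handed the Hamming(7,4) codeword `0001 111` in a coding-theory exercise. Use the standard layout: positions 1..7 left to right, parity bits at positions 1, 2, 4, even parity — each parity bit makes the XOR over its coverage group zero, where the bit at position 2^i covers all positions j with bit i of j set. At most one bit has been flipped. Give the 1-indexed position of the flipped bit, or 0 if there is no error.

s1: b1⊕b3⊕b5⊕b7 = 0⊕0⊕1⊕1 = 0
s2: b2⊕b3⊕b6⊕b7 = 0⊕0⊕1⊕1 = 0
s4: b4⊕b5⊕b6⊕b7 = 1⊕1⊕1⊕1 = 0
Syndrome (s4...s1) = 000 → position 0 (no error).

0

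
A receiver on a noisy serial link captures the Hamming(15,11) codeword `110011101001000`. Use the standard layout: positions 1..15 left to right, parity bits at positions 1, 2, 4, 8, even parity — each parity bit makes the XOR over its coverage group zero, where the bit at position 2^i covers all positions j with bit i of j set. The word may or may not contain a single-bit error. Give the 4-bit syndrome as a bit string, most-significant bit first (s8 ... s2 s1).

s1: b1⊕b3⊕b5⊕b7⊕b9⊕b11⊕b13⊕b15 = 1⊕0⊕1⊕1⊕1⊕0⊕0⊕0 = 0
s2: b2⊕b3⊕b6⊕b7⊕b10⊕b11⊕b14⊕b15 = 1⊕0⊕1⊕1⊕0⊕0⊕0⊕0 = 1
s4: b4⊕b5⊕b6⊕b7⊕b12⊕b13⊕b14⊕b15 = 0⊕1⊕1⊕1⊕1⊕0⊕0⊕0 = 0
s8: b8⊕b9⊕b10⊕b11⊕b12⊕b13⊕b14⊕b15 = 0⊕1⊕0⊕0⊕1⊕0⊕0⊕0 = 0
Syndrome (s8...s1) = 0010 → position 2.

0010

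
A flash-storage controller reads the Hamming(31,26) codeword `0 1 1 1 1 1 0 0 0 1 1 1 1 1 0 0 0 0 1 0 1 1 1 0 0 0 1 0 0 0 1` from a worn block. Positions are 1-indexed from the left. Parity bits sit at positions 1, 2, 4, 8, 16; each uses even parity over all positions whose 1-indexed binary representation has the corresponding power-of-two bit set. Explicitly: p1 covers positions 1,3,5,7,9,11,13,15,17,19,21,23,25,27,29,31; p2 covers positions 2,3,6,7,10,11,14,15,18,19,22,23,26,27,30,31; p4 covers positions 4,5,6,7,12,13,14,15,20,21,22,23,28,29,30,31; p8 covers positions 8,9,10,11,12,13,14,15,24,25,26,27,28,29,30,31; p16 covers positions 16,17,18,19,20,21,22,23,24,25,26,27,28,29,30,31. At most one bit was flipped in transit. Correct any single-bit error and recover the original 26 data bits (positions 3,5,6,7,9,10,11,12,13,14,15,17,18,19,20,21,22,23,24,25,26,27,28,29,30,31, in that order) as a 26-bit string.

s1: b1⊕b3⊕b5⊕b7⊕b9⊕b11⊕b13⊕b15⊕b17⊕b19⊕b21⊕b23⊕b25⊕b27⊕b29⊕b31 = 0⊕1⊕1⊕0⊕0⊕1⊕1⊕0⊕0⊕1⊕1⊕1⊕0⊕1⊕0⊕1 = 1
s2: b2⊕b3⊕b6⊕b7⊕b10⊕b11⊕b14⊕b15⊕b18⊕b19⊕b22⊕b23⊕b26⊕b27⊕b30⊕b31 = 1⊕1⊕1⊕0⊕1⊕1⊕1⊕0⊕0⊕1⊕1⊕1⊕0⊕1⊕0⊕1 = 1
s4: b4⊕b5⊕b6⊕b7⊕b12⊕b13⊕b14⊕b15⊕b20⊕b21⊕b22⊕b23⊕b28⊕b29⊕b30⊕b31 = 1⊕1⊕1⊕0⊕1⊕1⊕1⊕0⊕0⊕1⊕1⊕1⊕0⊕0⊕0⊕1 = 0
s8: b8⊕b9⊕b10⊕b11⊕b12⊕b13⊕b14⊕b15⊕b24⊕b25⊕b26⊕b27⊕b28⊕b29⊕b30⊕b31 = 0⊕0⊕1⊕1⊕1⊕1⊕1⊕0⊕0⊕0⊕0⊕1⊕0⊕0⊕0⊕1 = 1
s16: b16⊕b17⊕b18⊕b19⊕b20⊕b21⊕b22⊕b23⊕b24⊕b25⊕b26⊕b27⊕b28⊕b29⊕b30⊕b31 = 0⊕0⊕0⊕1⊕0⊕1⊕1⊕1⊕0⊕0⊕0⊕1⊕0⊕0⊕0⊕1 = 0
Syndrome (s16...s1) = 01011 → position 11.
Flip bit 11: corrected codeword = 0111110001011100001011100010001
Data bits at positions 3,5,6,7,9,10,11,12,13,14,15,17,18,19,20,21,22,23,24,25,26,27,28,29,30,31: 11100101110001011100010001

11100101110001011100010001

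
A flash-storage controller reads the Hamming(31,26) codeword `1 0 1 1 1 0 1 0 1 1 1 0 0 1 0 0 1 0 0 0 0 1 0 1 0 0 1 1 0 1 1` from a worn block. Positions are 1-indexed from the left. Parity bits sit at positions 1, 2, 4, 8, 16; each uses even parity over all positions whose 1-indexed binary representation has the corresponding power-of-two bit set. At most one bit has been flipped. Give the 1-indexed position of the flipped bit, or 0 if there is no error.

s1: b1⊕b3⊕b5⊕b7⊕b9⊕b11⊕b13⊕b15⊕b17⊕b19⊕b21⊕b23⊕b25⊕b27⊕b29⊕b31 = 1⊕1⊕1⊕1⊕1⊕1⊕0⊕0⊕1⊕0⊕0⊕0⊕0⊕1⊕0⊕1 = 1
s2: b2⊕b3⊕b6⊕b7⊕b10⊕b11⊕b14⊕b15⊕b18⊕b19⊕b22⊕b23⊕b26⊕b27⊕b30⊕b31 = 0⊕1⊕0⊕1⊕1⊕1⊕1⊕0⊕0⊕0⊕1⊕0⊕0⊕1⊕1⊕1 = 1
s4: b4⊕b5⊕b6⊕b7⊕b12⊕b13⊕b14⊕b15⊕b20⊕b21⊕b22⊕b23⊕b28⊕b29⊕b30⊕b31 = 1⊕1⊕0⊕1⊕0⊕0⊕1⊕0⊕0⊕0⊕1⊕0⊕1⊕0⊕1⊕1 = 0
s8: b8⊕b9⊕b10⊕b11⊕b12⊕b13⊕b14⊕b15⊕b24⊕b25⊕b26⊕b27⊕b28⊕b29⊕b30⊕b31 = 0⊕1⊕1⊕1⊕0⊕0⊕1⊕0⊕1⊕0⊕0⊕1⊕1⊕0⊕1⊕1 = 1
s16: b16⊕b17⊕b18⊕b19⊕b20⊕b21⊕b22⊕b23⊕b24⊕b25⊕b26⊕b27⊕b28⊕b29⊕b30⊕b31 = 0⊕1⊕0⊕0⊕0⊕0⊕1⊕0⊕1⊕0⊕0⊕1⊕1⊕0⊕1⊕1 = 1
Syndrome (s16...s1) = 11011 → position 27.

27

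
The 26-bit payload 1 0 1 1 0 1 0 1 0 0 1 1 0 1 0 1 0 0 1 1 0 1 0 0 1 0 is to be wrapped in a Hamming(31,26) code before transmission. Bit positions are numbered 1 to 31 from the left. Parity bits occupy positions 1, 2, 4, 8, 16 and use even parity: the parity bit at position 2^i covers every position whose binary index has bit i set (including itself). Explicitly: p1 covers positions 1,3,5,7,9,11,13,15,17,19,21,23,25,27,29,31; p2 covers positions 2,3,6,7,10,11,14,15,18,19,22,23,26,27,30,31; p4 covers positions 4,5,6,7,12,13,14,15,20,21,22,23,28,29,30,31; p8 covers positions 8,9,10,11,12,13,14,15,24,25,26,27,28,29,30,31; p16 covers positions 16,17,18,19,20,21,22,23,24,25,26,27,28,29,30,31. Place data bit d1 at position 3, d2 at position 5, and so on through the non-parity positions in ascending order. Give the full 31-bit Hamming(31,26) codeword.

Place data bits at non-power-of-two positions: b3=1, b5=0, b6=1, b7=1, b9=0, b10=1, b11=0, b12=1, b13=0, b14=0, b15=1, b17=1, b18=0, b19=1, b20=0, b21=1, b22=0, b23=0, b24=1, b25=1, b26=0, b27=1, b28=0, b29=0, b30=1, b31=0.
p1 = XOR of data positions {3,5,7,9,11,13,15,17,19,21,23,25,27,29,31} = 1⊕0⊕1⊕0⊕0⊕0⊕1⊕1⊕1⊕1⊕0⊕1⊕1⊕0⊕0 = 0
p2 = XOR of data positions {3,6,7,10,11,14,15,18,19,22,23,26,27,30,31} = 1⊕1⊕1⊕1⊕0⊕0⊕1⊕0⊕1⊕0⊕0⊕0⊕1⊕1⊕0 = 0
p4 = XOR of data positions {5,6,7,12,13,14,15,20,21,22,23,28,29,30,31} = 0⊕1⊕1⊕1⊕0⊕0⊕1⊕0⊕1⊕0⊕0⊕0⊕0⊕1⊕0 = 0
p8 = XOR of data positions {9,10,11,12,13,14,15,24,25,26,27,28,29,30,31} = 0⊕1⊕0⊕1⊕0⊕0⊕1⊕1⊕1⊕0⊕1⊕0⊕0⊕1⊕0 = 1
p16 = XOR of data positions {17,18,19,20,21,22,23,24,25,26,27,28,29,30,31} = 1⊕0⊕1⊕0⊕1⊕0⊕0⊕1⊕1⊕0⊕1⊕0⊕0⊕1⊕0 = 1
Codeword b1..b31 = 0010011101010011101010011010010

0010011101010011101010011010010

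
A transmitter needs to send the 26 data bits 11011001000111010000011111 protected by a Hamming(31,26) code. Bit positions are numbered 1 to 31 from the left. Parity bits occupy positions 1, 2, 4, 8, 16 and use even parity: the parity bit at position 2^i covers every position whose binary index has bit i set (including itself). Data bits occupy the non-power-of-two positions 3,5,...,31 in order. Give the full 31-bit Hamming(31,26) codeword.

Place data bits at non-power-of-two positions: b3=1, b5=1, b6=0, b7=1, b9=1, b10=0, b11=0, b12=1, b13=0, b14=0, b15=0, b17=1, b18=1, b19=1, b20=0, b21=1, b22=0, b23=0, b24=0, b25=0, b26=0, b27=1, b28=1, b29=1, b30=1, b31=1.
p1 = XOR of data positions {3,5,7,9,11,13,15,17,19,21,23,25,27,29,31} = 1⊕1⊕1⊕1⊕0⊕0⊕0⊕1⊕1⊕1⊕0⊕0⊕1⊕1⊕1 = 0
p2 = XOR of data positions {3,6,7,10,11,14,15,18,19,22,23,26,27,30,31} = 1⊕0⊕1⊕0⊕0⊕0⊕0⊕1⊕1⊕0⊕0⊕0⊕1⊕1⊕1 = 1
p4 = XOR of data positions {5,6,7,12,13,14,15,20,21,22,23,28,29,30,31} = 1⊕0⊕1⊕1⊕0⊕0⊕0⊕0⊕1⊕0⊕0⊕1⊕1⊕1⊕1 = 0
p8 = XOR of data positions {9,10,11,12,13,14,15,24,25,26,27,28,29,30,31} = 1⊕0⊕0⊕1⊕0⊕0⊕0⊕0⊕0⊕0⊕1⊕1⊕1⊕1⊕1 = 1
p16 = XOR of data positions {17,18,19,20,21,22,23,24,25,26,27,28,29,30,31} = 1⊕1⊕1⊕0⊕1⊕0⊕0⊕0⊕0⊕0⊕1⊕1⊕1⊕1⊕1 = 1
Codeword b1..b31 = 0110101110010001111010000011111

0110101110010001111010000011111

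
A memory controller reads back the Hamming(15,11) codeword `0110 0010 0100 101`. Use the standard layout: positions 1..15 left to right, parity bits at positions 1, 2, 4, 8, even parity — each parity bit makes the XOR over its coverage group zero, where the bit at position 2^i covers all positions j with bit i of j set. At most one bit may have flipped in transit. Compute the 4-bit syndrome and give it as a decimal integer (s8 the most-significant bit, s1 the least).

14

s1: b1⊕b3⊕b5⊕b7⊕b9⊕b11⊕b13⊕b15 = 0⊕1⊕0⊕1⊕0⊕0⊕1⊕1 = 0
s2: b2⊕b3⊕b6⊕b7⊕b10⊕b11⊕b14⊕b15 = 1⊕1⊕0⊕1⊕1⊕0⊕0⊕1 = 1
s4: b4⊕b5⊕b6⊕b7⊕b12⊕b13⊕b14⊕b15 = 0⊕0⊕0⊕1⊕0⊕1⊕0⊕1 = 1
s8: b8⊕b9⊕b10⊕b11⊕b12⊕b13⊕b14⊕b15 = 0⊕0⊕1⊕0⊕0⊕1⊕0⊕1 = 1
Syndrome (s8...s1) = 1110 → position 14.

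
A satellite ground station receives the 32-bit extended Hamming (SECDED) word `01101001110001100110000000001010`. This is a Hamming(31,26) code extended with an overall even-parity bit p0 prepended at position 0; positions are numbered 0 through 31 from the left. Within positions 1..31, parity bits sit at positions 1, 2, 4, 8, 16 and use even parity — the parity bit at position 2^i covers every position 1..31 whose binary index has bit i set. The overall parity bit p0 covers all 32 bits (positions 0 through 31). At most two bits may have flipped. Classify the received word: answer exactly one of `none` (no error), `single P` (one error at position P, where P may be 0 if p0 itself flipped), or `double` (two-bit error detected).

s1: b1⊕b3⊕b5⊕b7⊕b9⊕b11⊕b13⊕b15⊕b17⊕b19⊕b21⊕b23⊕b25⊕b27⊕b29⊕b31 = 1⊕0⊕0⊕1⊕1⊕0⊕1⊕0⊕1⊕0⊕0⊕0⊕0⊕0⊕0⊕0 = 1
s2: b2⊕b3⊕b6⊕b7⊕b10⊕b11⊕b14⊕b15⊕b18⊕b19⊕b22⊕b23⊕b26⊕b27⊕b30⊕b31 = 1⊕0⊕0⊕1⊕0⊕0⊕1⊕0⊕1⊕0⊕0⊕0⊕0⊕0⊕1⊕0 = 1
s4: b4⊕b5⊕b6⊕b7⊕b12⊕b13⊕b14⊕b15⊕b20⊕b21⊕b22⊕b23⊕b28⊕b29⊕b30⊕b31 = 1⊕0⊕0⊕1⊕0⊕1⊕1⊕0⊕0⊕0⊕0⊕0⊕1⊕0⊕1⊕0 = 0
s8: b8⊕b9⊕b10⊕b11⊕b12⊕b13⊕b14⊕b15⊕b24⊕b25⊕b26⊕b27⊕b28⊕b29⊕b30⊕b31 = 1⊕1⊕0⊕0⊕0⊕1⊕1⊕0⊕0⊕0⊕0⊕0⊕1⊕0⊕1⊕0 = 0
s16: b16⊕b17⊕b18⊕b19⊕b20⊕b21⊕b22⊕b23⊕b24⊕b25⊕b26⊕b27⊕b28⊕b29⊕b30⊕b31 = 0⊕1⊕1⊕0⊕0⊕0⊕0⊕0⊕0⊕0⊕0⊕0⊕1⊕0⊕1⊕0 = 0
Syndrome (s16...s1) = 00011 → position 3.
Overall parity (XOR of all 32 bits, including p0): 0⊕1⊕1⊕0⊕1⊕0⊕0⊕1⊕1⊕1⊕0⊕0⊕0⊕1⊕1⊕0⊕0⊕1⊕1⊕0⊕0⊕0⊕0⊕0⊕0⊕0⊕0⊕0⊕1⊕0⊕1⊕0 = 0
Overall=0, syndrome position=3 → double-bit error detected (uncorrectable).

double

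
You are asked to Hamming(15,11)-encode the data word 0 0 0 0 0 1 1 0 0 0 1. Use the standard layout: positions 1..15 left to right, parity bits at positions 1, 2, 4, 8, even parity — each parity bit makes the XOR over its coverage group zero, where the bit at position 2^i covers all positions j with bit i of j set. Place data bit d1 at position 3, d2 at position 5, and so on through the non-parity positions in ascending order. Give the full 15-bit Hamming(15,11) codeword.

010100010110001

Place data bits at non-power-of-two positions: b3=0, b5=0, b6=0, b7=0, b9=0, b10=1, b11=1, b12=0, b13=0, b14=0, b15=1.
p1 = XOR of data positions {3,5,7,9,11,13,15} = 0⊕0⊕0⊕0⊕1⊕0⊕1 = 0
p2 = XOR of data positions {3,6,7,10,11,14,15} = 0⊕0⊕0⊕1⊕1⊕0⊕1 = 1
p4 = XOR of data positions {5,6,7,12,13,14,15} = 0⊕0⊕0⊕0⊕0⊕0⊕1 = 1
p8 = XOR of data positions {9,10,11,12,13,14,15} = 0⊕1⊕1⊕0⊕0⊕0⊕1 = 1
Codeword b1..b15 = 010100010110001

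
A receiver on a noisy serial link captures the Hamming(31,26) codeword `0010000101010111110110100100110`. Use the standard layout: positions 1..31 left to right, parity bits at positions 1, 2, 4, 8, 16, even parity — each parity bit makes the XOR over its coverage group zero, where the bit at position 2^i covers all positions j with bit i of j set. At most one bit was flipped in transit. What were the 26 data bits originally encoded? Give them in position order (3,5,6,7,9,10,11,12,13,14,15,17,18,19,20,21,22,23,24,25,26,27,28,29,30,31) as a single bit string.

s1: b1⊕b3⊕b5⊕b7⊕b9⊕b11⊕b13⊕b15⊕b17⊕b19⊕b21⊕b23⊕b25⊕b27⊕b29⊕b31 = 0⊕1⊕0⊕0⊕0⊕0⊕0⊕1⊕1⊕0⊕1⊕1⊕0⊕0⊕1⊕0 = 0
s2: b2⊕b3⊕b6⊕b7⊕b10⊕b11⊕b14⊕b15⊕b18⊕b19⊕b22⊕b23⊕b26⊕b27⊕b30⊕b31 = 0⊕1⊕0⊕0⊕1⊕0⊕1⊕1⊕1⊕0⊕0⊕1⊕1⊕0⊕1⊕0 = 0
s4: b4⊕b5⊕b6⊕b7⊕b12⊕b13⊕b14⊕b15⊕b20⊕b21⊕b22⊕b23⊕b28⊕b29⊕b30⊕b31 = 0⊕0⊕0⊕0⊕1⊕0⊕1⊕1⊕1⊕1⊕0⊕1⊕0⊕1⊕1⊕0 = 0
s8: b8⊕b9⊕b10⊕b11⊕b12⊕b13⊕b14⊕b15⊕b24⊕b25⊕b26⊕b27⊕b28⊕b29⊕b30⊕b31 = 1⊕0⊕1⊕0⊕1⊕0⊕1⊕1⊕0⊕0⊕1⊕0⊕0⊕1⊕1⊕0 = 0
s16: b16⊕b17⊕b18⊕b19⊕b20⊕b21⊕b22⊕b23⊕b24⊕b25⊕b26⊕b27⊕b28⊕b29⊕b30⊕b31 = 1⊕1⊕1⊕0⊕1⊕1⊕0⊕1⊕0⊕0⊕1⊕0⊕0⊕1⊕1⊕0 = 1
Syndrome (s16...s1) = 10000 → position 16.
Flip bit 16: corrected codeword = 0010000101010110110110100100110
Data bits at positions 3,5,6,7,9,10,11,12,13,14,15,17,18,19,20,21,22,23,24,25,26,27,28,29,30,31: 10000101011110110100100110

10000101011110110100100110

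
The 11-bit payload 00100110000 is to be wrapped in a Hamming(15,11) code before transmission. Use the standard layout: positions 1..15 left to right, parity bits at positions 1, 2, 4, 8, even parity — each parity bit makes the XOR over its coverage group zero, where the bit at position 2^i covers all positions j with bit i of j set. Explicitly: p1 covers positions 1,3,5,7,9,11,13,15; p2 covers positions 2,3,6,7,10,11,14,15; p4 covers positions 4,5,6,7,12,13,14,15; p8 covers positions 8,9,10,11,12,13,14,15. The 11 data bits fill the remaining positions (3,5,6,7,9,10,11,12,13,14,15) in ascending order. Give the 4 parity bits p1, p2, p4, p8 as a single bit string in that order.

1110

Place data bits at non-power-of-two positions: b3=0, b5=0, b6=1, b7=0, b9=0, b10=1, b11=1, b12=0, b13=0, b14=0, b15=0.
p1 = XOR of data positions {3,5,7,9,11,13,15} = 0⊕0⊕0⊕0⊕1⊕0⊕0 = 1
p2 = XOR of data positions {3,6,7,10,11,14,15} = 0⊕1⊕0⊕1⊕1⊕0⊕0 = 1
p4 = XOR of data positions {5,6,7,12,13,14,15} = 0⊕1⊕0⊕0⊕0⊕0⊕0 = 1
p8 = XOR of data positions {9,10,11,12,13,14,15} = 0⊕1⊕1⊕0⊕0⊕0⊕0 = 0
Parity bits p1,p2,p4,p8 = 1110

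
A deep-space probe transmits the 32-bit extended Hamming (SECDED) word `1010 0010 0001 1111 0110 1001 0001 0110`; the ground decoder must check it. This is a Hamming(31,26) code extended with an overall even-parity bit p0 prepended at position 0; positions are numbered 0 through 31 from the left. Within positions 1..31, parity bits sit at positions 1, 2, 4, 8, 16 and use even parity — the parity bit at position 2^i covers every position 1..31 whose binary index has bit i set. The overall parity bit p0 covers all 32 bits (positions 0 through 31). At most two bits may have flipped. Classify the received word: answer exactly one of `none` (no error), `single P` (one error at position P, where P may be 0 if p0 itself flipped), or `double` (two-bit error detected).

s1: b1⊕b3⊕b5⊕b7⊕b9⊕b11⊕b13⊕b15⊕b17⊕b19⊕b21⊕b23⊕b25⊕b27⊕b29⊕b31 = 0⊕0⊕0⊕0⊕0⊕1⊕1⊕1⊕1⊕0⊕0⊕1⊕0⊕1⊕1⊕0 = 1
s2: b2⊕b3⊕b6⊕b7⊕b10⊕b11⊕b14⊕b15⊕b18⊕b19⊕b22⊕b23⊕b26⊕b27⊕b30⊕b31 = 1⊕0⊕1⊕0⊕0⊕1⊕1⊕1⊕1⊕0⊕0⊕1⊕0⊕1⊕1⊕0 = 1
s4: b4⊕b5⊕b6⊕b7⊕b12⊕b13⊕b14⊕b15⊕b20⊕b21⊕b22⊕b23⊕b28⊕b29⊕b30⊕b31 = 0⊕0⊕1⊕0⊕1⊕1⊕1⊕1⊕1⊕0⊕0⊕1⊕0⊕1⊕1⊕0 = 1
s8: b8⊕b9⊕b10⊕b11⊕b12⊕b13⊕b14⊕b15⊕b24⊕b25⊕b26⊕b27⊕b28⊕b29⊕b30⊕b31 = 0⊕0⊕0⊕1⊕1⊕1⊕1⊕1⊕0⊕0⊕0⊕1⊕0⊕1⊕1⊕0 = 0
s16: b16⊕b17⊕b18⊕b19⊕b20⊕b21⊕b22⊕b23⊕b24⊕b25⊕b26⊕b27⊕b28⊕b29⊕b30⊕b31 = 0⊕1⊕1⊕0⊕1⊕0⊕0⊕1⊕0⊕0⊕0⊕1⊕0⊕1⊕1⊕0 = 1
Syndrome (s16...s1) = 10111 → position 23.
Overall parity (XOR of all 32 bits, including p0): 1⊕0⊕1⊕0⊕0⊕0⊕1⊕0⊕0⊕0⊕0⊕1⊕1⊕1⊕1⊕1⊕0⊕1⊕1⊕0⊕1⊕0⊕0⊕1⊕0⊕0⊕0⊕1⊕0⊕1⊕1⊕0 = 1
Overall=1, syndrome position=23 → single-bit error at position 23.

single 23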